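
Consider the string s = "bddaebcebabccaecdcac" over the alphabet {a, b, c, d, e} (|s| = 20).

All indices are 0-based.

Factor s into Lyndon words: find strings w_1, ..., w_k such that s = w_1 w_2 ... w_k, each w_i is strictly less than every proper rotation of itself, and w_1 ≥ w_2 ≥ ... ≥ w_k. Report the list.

["bdd", "aebceb", "abccaecdcac"]

emit factor 1: 'bdd' (i=0, period=3)
emit factor 2: 'aebceb' (i=3, period=6)
emit factor 3: 'abccaecdcac' (i=9, period=11)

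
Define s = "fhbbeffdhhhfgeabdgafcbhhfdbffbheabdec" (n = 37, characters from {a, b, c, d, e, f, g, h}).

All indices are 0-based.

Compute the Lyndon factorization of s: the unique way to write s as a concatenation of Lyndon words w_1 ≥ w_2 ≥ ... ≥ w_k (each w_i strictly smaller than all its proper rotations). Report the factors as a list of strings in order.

emit factor 1: 'fh' (i=0, period=2)
emit factor 2: 'bbeffdhhhfge' (i=2, period=12)
emit factor 3: 'abdgafcbhhfdbffbhe' (i=14, period=18)
emit factor 4: 'abdec' (i=32, period=5)

["fh", "bbeffdhhhfge", "abdgafcbhhfdbffbhe", "abdec"]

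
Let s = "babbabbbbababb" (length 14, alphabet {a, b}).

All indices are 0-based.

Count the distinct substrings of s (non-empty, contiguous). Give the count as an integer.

73

sorted suffixes:
  #0 SA[0]=9  'ababb'
  #1 SA[1]=11  'abb'
  #2 SA[2]=1  'abbabbbbababb'
  #3 SA[3]=4  'abbbbababb'
  #4 SA[4]=13  'b'
  #5 SA[5]=8  'bababb'
  #6 SA[6]=10  'babb'
  #7 SA[7]=0  'babbabbbbababb'
  #8 SA[8]=3  'babbbbababb'
  #9 SA[9]=12  'bb'
  #10 SA[10]=7  'bbababb'
  #11 SA[11]=2  'bbabbbbababb'
  #12 SA[12]=6  'bbbababb'
  #13 SA[13]=5  'bbbbababb'

SA = [9, 11, 1, 4, 13, 8, 10, 0, 3, 12, 7, 2, 6, 5]
i: (SA[i-1],SA[i]) lcp shared
  1: (9,11) 2 'ab'
  2: (11,1) 3 'abb'
  3: (1,4) 3 'abb'
  4: (4,13) 0 ''
  5: (13,8) 1 'b'
  6: (8,10) 3 'bab'
  7: (10,0) 4 'babb'
  8: (0,3) 4 'babb'
  9: (3,12) 1 'b'
  10: (12,7) 2 'bb'
  11: (7,2) 4 'bbab'
  12: (2,6) 2 'bb'
  13: (6,5) 3 'bbb'

n(n+1)/2 = 14·15/2 = 105
Σ LCP = 0 + 2 + 3 + 3 + 0 + 1 + 3 + 4 + 4 + 1 + 2 + 4 + 2 + 3 = 32
distinct = 105 − 32 = 73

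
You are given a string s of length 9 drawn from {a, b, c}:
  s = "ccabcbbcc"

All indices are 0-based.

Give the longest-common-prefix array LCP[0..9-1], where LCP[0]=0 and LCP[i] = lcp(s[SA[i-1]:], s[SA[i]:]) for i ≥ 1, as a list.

[0, 0, 1, 2, 0, 1, 1, 1, 2]

rank→(start, suffix):
  0 → (2, 'abcbbcc')
  1 → (5, 'bbcc')
  2 → (3, 'bcbbcc')
  3 → (6, 'bcc')
  4 → (8, 'c')
  5 → (1, 'cabcbbcc')
  6 → (4, 'cbbcc')
  7 → (7, 'cc')
  8 → (0, 'ccabcbbcc')

SA = [2, 5, 3, 6, 8, 1, 4, 7, 0]
rank  pair      lcp
   1  s[2:],s[5:]  0  ''
   2  s[5:],s[3:]  1  'b'
   3  s[3:],s[6:]  2  'bc'
   4  s[6:],s[8:]  0  ''
   5  s[8:],s[1:]  1  'c'
   6  s[1:],s[4:]  1  'c'
   7  s[4:],s[7:]  1  'c'
   8  s[7:],s[0:]  2  'cc'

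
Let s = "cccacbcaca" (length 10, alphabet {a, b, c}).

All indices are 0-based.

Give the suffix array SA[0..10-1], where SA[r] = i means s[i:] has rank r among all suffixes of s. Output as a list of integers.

[9, 7, 3, 5, 8, 6, 2, 4, 1, 0]

rank→(start, suffix):
  0 → (9, 'a')
  1 → (7, 'aca')
  2 → (3, 'acbcaca')
  3 → (5, 'bcaca')
  4 → (8, 'ca')
  5 → (6, 'caca')
  6 → (2, 'cacbcaca')
  7 → (4, 'cbcaca')
  8 → (1, 'ccacbcaca')
  9 → (0, 'cccacbcaca')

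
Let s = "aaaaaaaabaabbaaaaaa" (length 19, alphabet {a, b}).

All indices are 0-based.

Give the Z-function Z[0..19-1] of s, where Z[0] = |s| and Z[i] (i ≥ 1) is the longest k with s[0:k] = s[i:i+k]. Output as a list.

[19, 7, 6, 5, 4, 3, 2, 1, 0, 2, 1, 0, 0, 6, 5, 4, 3, 2, 1]

Z[0]=19
i=1: fresh scan; Z[1]=7 grow→box=[1,8)
i=2: min(r-i=6, Z[1]=7)=6; Z[2]=6
i=3: min(r-i=5, Z[2]=6)=5; Z[3]=5
i=4: min(r-i=4, Z[3]=5)=4; Z[4]=4
i=5: min(r-i=3, Z[4]=4)=3; Z[5]=3
i=6: min(r-i=2, Z[5]=3)=2; Z[6]=2
i=7: min(r-i=1, Z[6]=2)=1; Z[7]=1
i=8: fresh scan; Z[8]=0
i=9: fresh scan; Z[9]=2 grow→box=[9,11)
i=10: min(r-i=1, Z[1]=7)=1; Z[10]=1
i=11: fresh scan; Z[11]=0
i=12: fresh scan; Z[12]=0
i=13: fresh scan; Z[13]=6 grow→box=[13,19)
i=14: min(r-i=5, Z[1]=7)=5; Z[14]=5
i=15: min(r-i=4, Z[2]=6)=4; Z[15]=4
i=16: min(r-i=3, Z[3]=5)=3; Z[16]=3
i=17: min(r-i=2, Z[4]=4)=2; Z[17]=2
i=18: min(r-i=1, Z[5]=3)=1; Z[18]=1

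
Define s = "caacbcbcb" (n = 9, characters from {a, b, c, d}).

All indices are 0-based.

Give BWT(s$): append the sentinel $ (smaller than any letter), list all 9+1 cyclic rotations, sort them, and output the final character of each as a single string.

bcaccc$bba

rank  rotation    last
    0  $caacbcbcb  b
    1  aacbcbcb$c  c
    2  acbcbcb$ca  a
    3  b$caacbcbc  c
    4  bcb$caacbc  c
    5  bcbcb$caac  c
    6  caacbcbcb$  $
    7  cb$caacbcb  b
    8  cbcb$caacb  b
    9  cbcbcb$caa  a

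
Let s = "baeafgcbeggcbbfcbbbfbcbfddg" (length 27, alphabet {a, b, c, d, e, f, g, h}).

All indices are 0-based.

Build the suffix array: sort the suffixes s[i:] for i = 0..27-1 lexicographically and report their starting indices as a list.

[1, 3, 0, 16, 17, 12, 20, 7, 18, 13, 22, 15, 11, 6, 21, 24, 25, 2, 8, 19, 14, 23, 4, 26, 10, 5, 9]

rank→(start, suffix):
  0 → (1, 'aeafgcbeggcbbfcbbbfbcbfddg')
  1 → (3, 'afgcbeggcbbfcbbbfbcbfddg')
  2 → (0, 'baeafgcbeggcbbfcbbbfbcbfddg')
  3 → (16, 'bbbfbcbfddg')
  4 → (17, 'bbfbcbfddg')
  5 → (12, 'bbfcbbbfbcbfddg')
  6 → (20, 'bcbfddg')
  7 → (7, 'beggcbbfcbbbfbcbfddg')
  8 → (18, 'bfbcbfddg')
  9 → (13, 'bfcbbbfbcbfddg')
  10 → (22, 'bfddg')
  11 → (15, 'cbbbfbcbfddg')
  12 → (11, 'cbbfcbbbfbcbfddg')
  13 → (6, 'cbeggcbbfcbbbfbcbfddg')
  14 → (21, 'cbfddg')
  15 → (24, 'ddg')
  16 → (25, 'dg')
  17 → (2, 'eafgcbeggcbbfcbbbfbcbfddg')
  18 → (8, 'eggcbbfcbbbfbcbfddg')
  19 → (19, 'fbcbfddg')
  20 → (14, 'fcbbbfbcbfddg')
  21 → (23, 'fddg')
  22 → (4, 'fgcbeggcbbfcbbbfbcbfddg')
  23 → (26, 'g')
  24 → (10, 'gcbbfcbbbfbcbfddg')
  25 → (5, 'gcbeggcbbfcbbbfbcbfddg')
  26 → (9, 'ggcbbfcbbbfbcbfddg')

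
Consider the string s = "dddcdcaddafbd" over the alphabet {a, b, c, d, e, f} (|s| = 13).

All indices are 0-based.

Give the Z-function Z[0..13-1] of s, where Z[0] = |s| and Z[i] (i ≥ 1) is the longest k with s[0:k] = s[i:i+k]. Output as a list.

Z[0]=13
i=1: i≥r, start 0; Z[1]=2 scan→box=[1,3)
i=2: min(r-i=1, Z[1]=2)=1; Z[2]=1
i=3: i≥r, start 0; Z[3]=0
i=4: i≥r, start 0; Z[4]=1 scan→box=[4,5)
i=5: i≥r, start 0; Z[5]=0
i=6: i≥r, start 0; Z[6]=0
i=7: i≥r, start 0; Z[7]=2 scan→box=[7,9)
i=8: min(r-i=1, Z[1]=2)=1; Z[8]=1
i=9: i≥r, start 0; Z[9]=0
i=10: i≥r, start 0; Z[10]=0
i=11: i≥r, start 0; Z[11]=0
i=12: i≥r, start 0; Z[12]=1 scan→box=[12,13)

[13, 2, 1, 0, 1, 0, 0, 2, 1, 0, 0, 0, 1]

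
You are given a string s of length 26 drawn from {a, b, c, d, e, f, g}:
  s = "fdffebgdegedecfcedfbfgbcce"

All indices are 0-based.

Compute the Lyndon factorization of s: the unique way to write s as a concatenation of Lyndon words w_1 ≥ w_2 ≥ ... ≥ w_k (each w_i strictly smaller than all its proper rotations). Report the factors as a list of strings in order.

emit factor 1: 'f' (i=0, period=1)
emit factor 2: 'dffe' (i=1, period=4)
emit factor 3: 'bgdegedecfcedf' (i=5, period=14)
emit factor 4: 'bfg' (i=19, period=3)
emit factor 5: 'bcce' (i=22, period=4)

["f", "dffe", "bgdegedecfcedf", "bfg", "bcce"]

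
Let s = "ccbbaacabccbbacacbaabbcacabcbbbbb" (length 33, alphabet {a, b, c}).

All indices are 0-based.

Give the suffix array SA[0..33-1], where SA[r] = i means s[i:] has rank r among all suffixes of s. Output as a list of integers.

[18, 4, 19, 25, 7, 23, 5, 13, 15, 32, 17, 3, 12, 31, 2, 11, 30, 29, 28, 20, 21, 26, 8, 24, 6, 22, 14, 16, 1, 10, 27, 0, 9]

rank→(start, suffix):
  0 → (18, 'aabbcacabcbbbbb')
  1 → (4, 'aacabccbbacacbaabbcacabcbbbbb')
  2 → (19, 'abbcacabcbbbbb')
  3 → (25, 'abcbbbbb')
  4 → (7, 'abccbbacacbaabbcacabcbbbbb')
  5 → (23, 'acabcbbbbb')
  6 → (5, 'acabccbbacacbaabbcacabcbbbbb')
  7 → (13, 'acacbaabbcacabcbbbbb')
  8 → (15, 'acbaabbcacabcbbbbb')
  9 → (32, 'b')
  10 → (17, 'baabbcacabcbbbbb')
  11 → (3, 'baacabccbbacacbaabbcacabcbbbbb')
  12 → (12, 'bacacbaabbcacabcbbbbb')
  13 → (31, 'bb')
  14 → (2, 'bbaacabccbbacacbaabbcacabcbbbbb')
  15 → (11, 'bbacacbaabbcacabcbbbbb')
  16 → (30, 'bbb')
  17 → (29, 'bbbb')
  18 → (28, 'bbbbb')
  19 → (20, 'bbcacabcbbbbb')
  20 → (21, 'bcacabcbbbbb')
  21 → (26, 'bcbbbbb')
  22 → (8, 'bccbbacacbaabbcacabcbbbbb')
  23 → (24, 'cabcbbbbb')
  24 → (6, 'cabccbbacacbaabbcacabcbbbbb')
  25 → (22, 'cacabcbbbbb')
  26 → (14, 'cacbaabbcacabcbbbbb')
  27 → (16, 'cbaabbcacabcbbbbb')
  28 → (1, 'cbbaacabccbbacacbaabbcacabcbbbbb')
  29 → (10, 'cbbacacbaabbcacabcbbbbb')
  30 → (27, 'cbbbbb')
  31 → (0, 'ccbbaacabccbbacacbaabbcacabcbbbbb')
  32 → (9, 'ccbbacacbaabbcacabcbbbbb')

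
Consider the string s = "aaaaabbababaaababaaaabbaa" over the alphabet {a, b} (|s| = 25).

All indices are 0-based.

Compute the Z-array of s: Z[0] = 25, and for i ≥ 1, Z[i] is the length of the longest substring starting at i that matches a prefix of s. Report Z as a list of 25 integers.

Z[0]=25
i=1: outside box; Z[1]=4 scan→box=[1,5)
i=2: min(r-i=3, Z[1]=4)=3; Z[2]=3
i=3: min(r-i=2, Z[2]=3)=2; Z[3]=2
i=4: min(r-i=1, Z[3]=2)=1; Z[4]=1
i=5: outside box; Z[5]=0
i=6: outside box; Z[6]=0
i=7: outside box; Z[7]=1 scan→box=[7,8)
i=8: outside box; Z[8]=0
i=9: outside box; Z[9]=1 scan→box=[9,10)
i=10: outside box; Z[10]=0
i=11: outside box; Z[11]=3 scan→box=[11,14)
i=12: min(r-i=2, Z[1]=4)=2; Z[12]=2
i=13: min(r-i=1, Z[2]=3)=1; Z[13]=1
i=14: outside box; Z[14]=0
i=15: outside box; Z[15]=1 scan→box=[15,16)
i=16: outside box; Z[16]=0
i=17: outside box; Z[17]=4 scan→box=[17,21)
i=18: min(r-i=3, Z[1]=4)=3; Z[18]=3
i=19: min(r-i=2, Z[2]=3)=2; Z[19]=2
i=20: min(r-i=1, Z[3]=2)=1; Z[20]=1
i=21: outside box; Z[21]=0
i=22: outside box; Z[22]=0
i=23: outside box; Z[23]=2 scan→box=[23,25)
i=24: min(r-i=1, Z[1]=4)=1; Z[24]=1

[25, 4, 3, 2, 1, 0, 0, 1, 0, 1, 0, 3, 2, 1, 0, 1, 0, 4, 3, 2, 1, 0, 0, 2, 1]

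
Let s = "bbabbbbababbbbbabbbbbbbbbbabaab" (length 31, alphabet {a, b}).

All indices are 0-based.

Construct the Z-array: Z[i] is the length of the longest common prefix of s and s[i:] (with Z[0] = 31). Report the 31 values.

Z[0]=31
i=1: fresh scan; Z[1]=1 grow→box=[1,2)
i=2: fresh scan; Z[2]=0
i=3: fresh scan; Z[3]=2 grow→box=[3,5)
i=4: min(r-i=1, Z[1]=1)=1; Z[4]=2 grow→box=[4,6)
i=5: min(r-i=1, Z[1]=1)=1; Z[5]=4 grow→box=[5,9)
i=6: min(r-i=3, Z[1]=1)=1; Z[6]=1
i=7: min(r-i=2, Z[2]=0)=0; Z[7]=0
i=8: min(r-i=1, Z[3]=2)=1; Z[8]=1
i=9: fresh scan; Z[9]=0
i=10: fresh scan; Z[10]=2 grow→box=[10,12)
i=11: min(r-i=1, Z[1]=1)=1; Z[11]=2 grow→box=[11,13)
i=12: min(r-i=1, Z[1]=1)=1; Z[12]=2 grow→box=[12,14)
i=13: min(r-i=1, Z[1]=1)=1; Z[13]=7 grow→box=[13,20)
i=14: min(r-i=6, Z[1]=1)=1; Z[14]=1
i=15: min(r-i=5, Z[2]=0)=0; Z[15]=0
i=16: min(r-i=4, Z[3]=2)=2; Z[16]=2
i=17: min(r-i=3, Z[4]=2)=2; Z[17]=2
i=18: min(r-i=2, Z[5]=4)=2; Z[18]=2
i=19: min(r-i=1, Z[6]=1)=1; Z[19]=2 grow→box=[19,21)
i=20: min(r-i=1, Z[1]=1)=1; Z[20]=2 grow→box=[20,22)
i=21: min(r-i=1, Z[1]=1)=1; Z[21]=2 grow→box=[21,23)
i=22: min(r-i=1, Z[1]=1)=1; Z[22]=2 grow→box=[22,24)
i=23: min(r-i=1, Z[1]=1)=1; Z[23]=2 grow→box=[23,25)
i=24: min(r-i=1, Z[1]=1)=1; Z[24]=4 grow→box=[24,28)
i=25: min(r-i=3, Z[1]=1)=1; Z[25]=1
i=26: min(r-i=2, Z[2]=0)=0; Z[26]=0
i=27: min(r-i=1, Z[3]=2)=1; Z[27]=1
i=28: fresh scan; Z[28]=0
i=29: fresh scan; Z[29]=0
i=30: fresh scan; Z[30]=1 grow→box=[30,31)

[31, 1, 0, 2, 2, 4, 1, 0, 1, 0, 2, 2, 2, 7, 1, 0, 2, 2, 2, 2, 2, 2, 2, 2, 4, 1, 0, 1, 0, 0, 1]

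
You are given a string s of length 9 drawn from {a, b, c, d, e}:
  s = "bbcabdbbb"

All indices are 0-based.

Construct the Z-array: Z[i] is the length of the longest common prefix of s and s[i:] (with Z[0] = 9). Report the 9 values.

[9, 1, 0, 0, 1, 0, 2, 2, 1]

Z[0]=9
i=1: outside box; Z[1]=1 scan→box=[1,2)
i=2: outside box; Z[2]=0
i=3: outside box; Z[3]=0
i=4: outside box; Z[4]=1 scan→box=[4,5)
i=5: outside box; Z[5]=0
i=6: outside box; Z[6]=2 scan→box=[6,8)
i=7: min(r-i=1, Z[1]=1)=1; Z[7]=2 scan→box=[7,9)
i=8: min(r-i=1, Z[1]=1)=1; Z[8]=1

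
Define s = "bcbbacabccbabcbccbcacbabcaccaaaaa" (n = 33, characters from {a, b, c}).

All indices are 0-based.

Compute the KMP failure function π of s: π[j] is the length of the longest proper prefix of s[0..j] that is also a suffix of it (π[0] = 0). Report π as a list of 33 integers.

[0, 0, 1, 1, 0, 0, 0, 1, 2, 0, 1, 0, 1, 2, 3, 2, 0, 1, 2, 0, 0, 1, 0, 1, 2, 0, 0, 0, 0, 0, 0, 0, 0]

π[0] = 0
j=1 s[j]='c': π[1]=0 (border '')
j=2 s[j]='b': π[2]=1 (border 'b')
j=3 s[j]='b': k: 1→0; π[3]=1 (border 'b')
j=4 s[j]='a': k: 1→0; π[4]=0 (border '')
j=5 s[j]='c': π[5]=0 (border '')
j=6 s[j]='a': π[6]=0 (border '')
j=7 s[j]='b': π[7]=1 (border 'b')
j=8 s[j]='c': π[8]=2 (border 'bc')
j=9 s[j]='c': k: 2→0; π[9]=0 (border '')
j=10 s[j]='b': π[10]=1 (border 'b')
j=11 s[j]='a': k: 1→0; π[11]=0 (border '')
j=12 s[j]='b': π[12]=1 (border 'b')
j=13 s[j]='c': π[13]=2 (border 'bc')
j=14 s[j]='b': π[14]=3 (border 'bcb')
j=15 s[j]='c': k: 3→1; π[15]=2 (border 'bc')
j=16 s[j]='c': k: 2→0; π[16]=0 (border '')
j=17 s[j]='b': π[17]=1 (border 'b')
j=18 s[j]='c': π[18]=2 (border 'bc')
j=19 s[j]='a': k: 2→0; π[19]=0 (border '')
j=20 s[j]='c': π[20]=0 (border '')
j=21 s[j]='b': π[21]=1 (border 'b')
j=22 s[j]='a': k: 1→0; π[22]=0 (border '')
j=23 s[j]='b': π[23]=1 (border 'b')
j=24 s[j]='c': π[24]=2 (border 'bc')
j=25 s[j]='a': k: 2→0; π[25]=0 (border '')
j=26 s[j]='c': π[26]=0 (border '')
j=27 s[j]='c': π[27]=0 (border '')
j=28 s[j]='a': π[28]=0 (border '')
j=29 s[j]='a': π[29]=0 (border '')
j=30 s[j]='a': π[30]=0 (border '')
j=31 s[j]='a': π[31]=0 (border '')
j=32 s[j]='a': π[32]=0 (border '')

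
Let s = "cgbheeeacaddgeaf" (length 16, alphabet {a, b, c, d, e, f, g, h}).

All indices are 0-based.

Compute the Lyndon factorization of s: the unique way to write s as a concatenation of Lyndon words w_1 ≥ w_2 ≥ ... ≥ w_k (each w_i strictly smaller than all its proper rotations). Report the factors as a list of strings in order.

emit factor 1: 'cg' (i=0, period=2)
emit factor 2: 'bheee' (i=2, period=5)
emit factor 3: 'acaddgeaf' (i=7, period=9)

["cg", "bheee", "acaddgeaf"]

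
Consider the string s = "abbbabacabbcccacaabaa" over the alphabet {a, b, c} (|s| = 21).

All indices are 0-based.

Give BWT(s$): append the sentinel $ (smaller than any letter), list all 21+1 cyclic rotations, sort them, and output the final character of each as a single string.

aabcab$ccbababaabaaccb

rank  rotation                last
    0  $abbbabacabbcccacaabaa  a
    1  a$abbbabacabbcccacaaba  a
    2  aa$abbbabacabbcccacaab  b
    3  aabaa$abbbabacabbcccac  c
    4  abaa$abbbabacabbcccaca  a
    5  abacabbcccacaabaa$abbb  b
    6  abbbabacabbcccacaabaa$  $
    7  abbcccacaabaa$abbbabac  c
    8  acaabaa$abbbabacabbccc  c
    9  acabbcccacaabaa$abbbab  b
   10  baa$abbbabacabbcccacaa  a
   11  babacabbcccacaabaa$abb  b
   12  bacabbcccacaabaa$abbba  a
   13  bbabacabbcccacaabaa$ab  b
   14  bbbabacabbcccacaabaa$a  a
   15  bbcccacaabaa$abbbabaca  a
   16  bcccacaabaa$abbbabacab  b
   17  caabaa$abbbabacabbccca  a
   18  cabbcccacaabaa$abbbaba  a
   19  cacaabaa$abbbabacabbcc  c
   20  ccacaabaa$abbbabacabbc  c
   21  cccacaabaa$abbbabacabb  b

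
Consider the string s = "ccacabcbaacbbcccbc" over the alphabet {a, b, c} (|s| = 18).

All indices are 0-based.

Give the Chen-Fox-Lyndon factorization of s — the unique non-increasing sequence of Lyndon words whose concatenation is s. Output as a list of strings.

["c", "c", "ac", "abcb", "aacbbcccbc"]

emit factor 1: 'c' (i=0, period=1)
emit factor 2: 'c' (i=1, period=1)
emit factor 3: 'ac' (i=2, period=2)
emit factor 4: 'abcb' (i=4, period=4)
emit factor 5: 'aacbbcccbc' (i=8, period=10)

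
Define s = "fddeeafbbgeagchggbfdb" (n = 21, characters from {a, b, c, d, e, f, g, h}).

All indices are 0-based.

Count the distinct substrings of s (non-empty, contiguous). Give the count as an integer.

216

rank→(start, suffix):
  0 → (5, 'afbbgeagchggbfdb')
  1 → (11, 'agchggbfdb')
  2 → (20, 'b')
  3 → (7, 'bbgeagchggbfdb')
  4 → (17, 'bfdb')
  5 → (8, 'bgeagchggbfdb')
  6 → (13, 'chggbfdb')
  7 → (19, 'db')
  8 → (1, 'ddeeafbbgeagchggbfdb')
  9 → (2, 'deeafbbgeagchggbfdb')
  10 → (4, 'eafbbgeagchggbfdb')
  11 → (10, 'eagchggbfdb')
  12 → (3, 'eeafbbgeagchggbfdb')
  13 → (6, 'fbbgeagchggbfdb')
  14 → (18, 'fdb')
  15 → (0, 'fddeeafbbgeagchggbfdb')
  16 → (16, 'gbfdb')
  17 → (12, 'gchggbfdb')
  18 → (9, 'geagchggbfdb')
  19 → (15, 'ggbfdb')
  20 → (14, 'hggbfdb')

SA = [5, 11, 20, 7, 17, 8, 13, 19, 1, 2, 4, 10, 3, 6, 18, 0, 16, 12, 9, 15, 14]
rank  pair      lcp
   1  s[5:],s[11:]  1  'a'
   2  s[11:],s[20:]  0  ''
   3  s[20:],s[7:]  1  'b'
   4  s[7:],s[17:]  1  'b'
   5  s[17:],s[8:]  1  'b'
   6  s[8:],s[13:]  0  ''
   7  s[13:],s[19:]  0  ''
   8  s[19:],s[1:]  1  'd'
   9  s[1:],s[2:]  1  'd'
  10  s[2:],s[4:]  0  ''
  11  s[4:],s[10:]  2  'ea'
  12  s[10:],s[3:]  1  'e'
  13  s[3:],s[6:]  0  ''
  14  s[6:],s[18:]  1  'f'
  15  s[18:],s[0:]  2  'fd'
  16  s[0:],s[16:]  0  ''
  17  s[16:],s[12:]  1  'g'
  18  s[12:],s[9:]  1  'g'
  19  s[9:],s[15:]  1  'g'
  20  s[15:],s[14:]  0  ''

n(n+1)/2 = 21·22/2 = 231
Σ LCP = 0 + 1 + 0 + 1 + 1 + 1 + 0 + 0 + 1 + 1 + 0 + 2 + 1 + 0 + 1 + 2 + 0 + 1 + 1 + 1 + 0 = 15
distinct = 231 − 15 = 216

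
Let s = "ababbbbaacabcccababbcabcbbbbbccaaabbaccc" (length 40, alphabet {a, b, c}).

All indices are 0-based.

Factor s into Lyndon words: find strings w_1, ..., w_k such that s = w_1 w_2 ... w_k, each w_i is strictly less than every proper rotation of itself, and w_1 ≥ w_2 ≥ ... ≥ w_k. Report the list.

emit factor 1: 'ababbbb' (i=0, period=7)
emit factor 2: 'aacabcccababbcabcbbbbbcc' (i=7, period=24)
emit factor 3: 'aaabbaccc' (i=31, period=9)

["ababbbb", "aacabcccababbcabcbbbbbcc", "aaabbaccc"]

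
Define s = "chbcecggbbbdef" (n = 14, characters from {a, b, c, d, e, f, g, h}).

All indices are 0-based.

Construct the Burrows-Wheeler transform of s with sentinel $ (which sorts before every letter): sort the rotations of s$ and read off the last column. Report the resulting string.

fgbhbbe$bcdegcc

rank  rotation         last
    0  $chbcecggbbbdef  f
    1  bbbdef$chbcecgg  g
    2  bbdef$chbcecggb  b
    3  bcecggbbbdef$ch  h
    4  bdef$chbcecggbb  b
    5  cecggbbbdef$chb  b
    6  cggbbbdef$chbce  e
    7  chbcecggbbbdef$  $
    8  def$chbcecggbbb  b
    9  ecggbbbdef$chbc  c
   10  ef$chbcecggbbbd  d
   11  f$chbcecggbbbde  e
   12  gbbbdef$chbcecg  g
   13  ggbbbdef$chbcec  c
   14  hbcecggbbbdef$c  c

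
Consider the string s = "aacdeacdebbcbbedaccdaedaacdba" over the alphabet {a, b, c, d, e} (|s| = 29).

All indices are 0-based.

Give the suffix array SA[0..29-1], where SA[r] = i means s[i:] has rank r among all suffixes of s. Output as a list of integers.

[28, 23, 0, 16, 24, 1, 5, 20, 27, 9, 12, 10, 13, 11, 17, 18, 25, 2, 6, 22, 15, 19, 26, 3, 7, 4, 8, 21, 14]

sorted suffixes:
  #0 SA[0]=28  'a'
  #1 SA[1]=23  'aacdba'
  #2 SA[2]=0  'aacdeacdebbcbbedaccdaedaacdba'
  #3 SA[3]=16  'accdaedaacdba'
  #4 SA[4]=24  'acdba'
  #5 SA[5]=1  'acdeacdebbcbbedaccdaedaacdba'
  #6 SA[6]=5  'acdebbcbbedaccdaedaacdba'
  #7 SA[7]=20  'aedaacdba'
  #8 SA[8]=27  'ba'
  #9 SA[9]=9  'bbcbbedaccdaedaacdba'
  #10 SA[10]=12  'bbedaccdaedaacdba'
  #11 SA[11]=10  'bcbbedaccdaedaacdba'
  #12 SA[12]=13  'bedaccdaedaacdba'
  #13 SA[13]=11  'cbbedaccdaedaacdba'
  #14 SA[14]=17  'ccdaedaacdba'
  #15 SA[15]=18  'cdaedaacdba'
  #16 SA[16]=25  'cdba'
  #17 SA[17]=2  'cdeacdebbcbbedaccdaedaacdba'
  #18 SA[18]=6  'cdebbcbbedaccdaedaacdba'
  #19 SA[19]=22  'daacdba'
  #20 SA[20]=15  'daccdaedaacdba'
  #21 SA[21]=19  'daedaacdba'
  #22 SA[22]=26  'dba'
  #23 SA[23]=3  'deacdebbcbbedaccdaedaacdba'
  #24 SA[24]=7  'debbcbbedaccdaedaacdba'
  #25 SA[25]=4  'eacdebbcbbedaccdaedaacdba'
  #26 SA[26]=8  'ebbcbbedaccdaedaacdba'
  #27 SA[27]=21  'edaacdba'
  #28 SA[28]=14  'edaccdaedaacdba'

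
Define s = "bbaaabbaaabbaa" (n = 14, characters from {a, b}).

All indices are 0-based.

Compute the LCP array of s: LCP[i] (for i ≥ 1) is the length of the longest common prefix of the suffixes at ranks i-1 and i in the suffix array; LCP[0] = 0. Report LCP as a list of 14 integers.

rank | idx | suffix
   0 |  13 | a
   1 |  12 | aa
   2 |   7 | aaabbaa
   3 |   2 | aaabbaaabbaa
   4 |   8 | aabbaa
   5 |   3 | aabbaaabbaa
   6 |   9 | abbaa
   7 |   4 | abbaaabbaa
   8 |  11 | baa
   9 |   6 | baaabbaa
  10 |   1 | baaabbaaabbaa
  11 |  10 | bbaa
  12 |   5 | bbaaabbaa
  13 |   0 | bbaaabbaaabbaa

SA = [13, 12, 7, 2, 8, 3, 9, 4, 11, 6, 1, 10, 5, 0]
[i] adj suffixes → lcp
  [1] 13/12 → 1 ('a')
  [2] 12/7 → 2 ('aa')
  [3] 7/2 → 7 ('aaabbaa')
  [4] 2/8 → 2 ('aa')
  [5] 8/3 → 6 ('aabbaa')
  [6] 3/9 → 1 ('a')
  [7] 9/4 → 5 ('abbaa')
  [8] 4/11 → 0 ('')
  [9] 11/6 → 3 ('baa')
  [10] 6/1 → 8 ('baaabbaa')
  [11] 1/10 → 1 ('b')
  [12] 10/5 → 4 ('bbaa')
  [13] 5/0 → 9 ('bbaaabbaa')

[0, 1, 2, 7, 2, 6, 1, 5, 0, 3, 8, 1, 4, 9]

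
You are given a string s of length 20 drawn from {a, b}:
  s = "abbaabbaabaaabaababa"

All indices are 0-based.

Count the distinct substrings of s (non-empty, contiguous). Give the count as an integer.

rank→(start, suffix):
  0 → (19, 'a')
  1 → (10, 'aaabaababa')
  2 → (7, 'aabaaabaababa')
  3 → (11, 'aabaababa')
  4 → (14, 'aababa')
  5 → (3, 'aabbaabaaabaababa')
  6 → (17, 'aba')
  7 → (8, 'abaaabaababa')
  8 → (12, 'abaababa')
  9 → (15, 'ababa')
  10 → (4, 'abbaabaaabaababa')
  11 → (0, 'abbaabbaabaaabaababa')
  12 → (18, 'ba')
  13 → (9, 'baaabaababa')
  14 → (6, 'baabaaabaababa')
  15 → (13, 'baababa')
  16 → (2, 'baabbaabaaabaababa')
  17 → (16, 'baba')
  18 → (5, 'bbaabaaabaababa')
  19 → (1, 'bbaabbaabaaabaababa')

SA = [19, 10, 7, 11, 14, 3, 17, 8, 12, 15, 4, 0, 18, 9, 6, 13, 2, 16, 5, 1]
rank  pair      lcp
   1  s[19:],s[10:]  1  'a'
   2  s[10:],s[7:]  2  'aa'
   3  s[7:],s[11:]  5  'aabaa'
   4  s[11:],s[14:]  4  'aaba'
   5  s[14:],s[3:]  3  'aab'
   6  s[3:],s[17:]  1  'a'
   7  s[17:],s[8:]  3  'aba'
   8  s[8:],s[12:]  4  'abaa'
   9  s[12:],s[15:]  3  'aba'
  10  s[15:],s[4:]  2  'ab'
  11  s[4:],s[0:]  6  'abbaab'
  12  s[0:],s[18:]  0  ''
  13  s[18:],s[9:]  2  'ba'
  14  s[9:],s[6:]  3  'baa'
  15  s[6:],s[13:]  5  'baaba'
  16  s[13:],s[2:]  4  'baab'
  17  s[2:],s[16:]  2  'ba'
  18  s[16:],s[5:]  1  'b'
  19  s[5:],s[1:]  5  'bbaab'

n(n+1)/2 = 20·21/2 = 210
Σ LCP = 0 + 1 + 2 + 5 + 4 + 3 + 1 + 3 + 4 + 3 + 2 + 6 + 0 + 2 + 3 + 5 + 4 + 2 + 1 + 5 = 56
distinct = 210 − 56 = 154

154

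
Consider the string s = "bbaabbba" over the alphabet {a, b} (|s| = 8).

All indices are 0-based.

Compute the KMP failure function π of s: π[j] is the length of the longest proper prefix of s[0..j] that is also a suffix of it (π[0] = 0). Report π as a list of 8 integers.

[0, 1, 0, 0, 1, 2, 2, 3]

π[0] = 0
j=1 s[j]='b': π[1]=1 (border 'b')
j=2 s[j]='a': k: 1→0; π[2]=0 (border '')
j=3 s[j]='a': π[3]=0 (border '')
j=4 s[j]='b': π[4]=1 (border 'b')
j=5 s[j]='b': π[5]=2 (border 'bb')
j=6 s[j]='b': k: 2→1; π[6]=2 (border 'bb')
j=7 s[j]='a': π[7]=3 (border 'bba')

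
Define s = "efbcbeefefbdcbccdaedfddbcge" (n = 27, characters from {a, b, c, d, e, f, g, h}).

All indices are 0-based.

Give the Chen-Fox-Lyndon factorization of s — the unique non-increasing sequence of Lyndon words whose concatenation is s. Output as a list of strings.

emit factor 1: 'ef' (i=0, period=2)
emit factor 2: 'bcbeefefbdcbccd' (i=2, period=15)
emit factor 3: 'aedfddbcge' (i=17, period=10)

["ef", "bcbeefefbdcbccd", "aedfddbcge"]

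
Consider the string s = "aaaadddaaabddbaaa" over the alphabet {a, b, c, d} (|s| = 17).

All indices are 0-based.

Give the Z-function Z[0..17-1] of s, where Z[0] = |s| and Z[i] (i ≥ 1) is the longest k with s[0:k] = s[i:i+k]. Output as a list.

[17, 3, 2, 1, 0, 0, 0, 3, 2, 1, 0, 0, 0, 0, 3, 2, 1]

Z[0]=17
i=1: outside box; Z[1]=3 grow→box=[1,4)
i=2: min(r-i=2, Z[1]=3)=2; Z[2]=2
i=3: min(r-i=1, Z[2]=2)=1; Z[3]=1
i=4: outside box; Z[4]=0
i=5: outside box; Z[5]=0
i=6: outside box; Z[6]=0
i=7: outside box; Z[7]=3 grow→box=[7,10)
i=8: min(r-i=2, Z[1]=3)=2; Z[8]=2
i=9: min(r-i=1, Z[2]=2)=1; Z[9]=1
i=10: outside box; Z[10]=0
i=11: outside box; Z[11]=0
i=12: outside box; Z[12]=0
i=13: outside box; Z[13]=0
i=14: outside box; Z[14]=3 grow→box=[14,17)
i=15: min(r-i=2, Z[1]=3)=2; Z[15]=2
i=16: min(r-i=1, Z[2]=2)=1; Z[16]=1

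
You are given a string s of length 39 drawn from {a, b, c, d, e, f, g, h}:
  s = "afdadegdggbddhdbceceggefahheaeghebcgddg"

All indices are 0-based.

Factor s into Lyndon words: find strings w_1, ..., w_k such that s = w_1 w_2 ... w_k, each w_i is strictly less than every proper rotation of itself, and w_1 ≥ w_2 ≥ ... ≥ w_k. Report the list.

["afd", "adegdggbddhdbceceggefahheaeghebcgddg"]

emit factor 1: 'afd' (i=0, period=3)
emit factor 2: 'adegdggbddhdbceceggefahheaeghebcgddg' (i=3, period=36)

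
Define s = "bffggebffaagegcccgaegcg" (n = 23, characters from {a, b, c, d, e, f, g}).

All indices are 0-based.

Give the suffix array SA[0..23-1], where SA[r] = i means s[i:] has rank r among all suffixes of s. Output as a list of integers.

rank | idx | suffix
   0 |   9 | aagegcccgaegcg
   1 |  18 | aegcg
   2 |  10 | agegcccgaegcg
   3 |   6 | bffaagegcccgaegcg
   4 |   0 | bffggebffaagegcccgaegcg
   5 |  14 | cccgaegcg
   6 |  15 | ccgaegcg
   7 |  21 | cg
   8 |  16 | cgaegcg
   9 |   5 | ebffaagegcccgaegcg
  10 |  12 | egcccgaegcg
  11 |  19 | egcg
  12 |   8 | faagegcccgaegcg
  13 |   7 | ffaagegcccgaegcg
  14 |   1 | ffggebffaagegcccgaegcg
  15 |   2 | fggebffaagegcccgaegcg
  16 |  22 | g
  17 |  17 | gaegcg
  18 |  13 | gcccgaegcg
  19 |  20 | gcg
  20 |   4 | gebffaagegcccgaegcg
  21 |  11 | gegcccgaegcg
  22 |   3 | ggebffaagegcccgaegcg

[9, 18, 10, 6, 0, 14, 15, 21, 16, 5, 12, 19, 8, 7, 1, 2, 22, 17, 13, 20, 4, 11, 3]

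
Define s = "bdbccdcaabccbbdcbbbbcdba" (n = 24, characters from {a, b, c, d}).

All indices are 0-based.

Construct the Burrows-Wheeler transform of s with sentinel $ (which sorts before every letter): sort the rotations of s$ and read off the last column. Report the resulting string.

abcadcbbcadb$bddcbbbccbcb

rank  rotation                   last
    0  $bdbccdcaabccbbdcbbbbcdba  a
    1  a$bdbccdcaabccbbdcbbbbcdb  b
    2  aabccbbdcbbbbcdba$bdbccdc  c
    3  abccbbdcbbbbcdba$bdbccdca  a
    4  ba$bdbccdcaabccbbdcbbbbcd  d
    5  bbbbcdba$bdbccdcaabccbbdc  c
    6  bbbcdba$bdbccdcaabccbbdcb  b
    7  bbcdba$bdbccdcaabccbbdcbb  b
    8  bbdcbbbbcdba$bdbccdcaabcc  c
    9  bccbbdcbbbbcdba$bdbccdcaa  a
   10  bccdcaabccbbdcbbbbcdba$bd  d
   11  bcdba$bdbccdcaabccbbdcbbb  b
   12  bdbccdcaabccbbdcbbbbcdba$  $
   13  bdcbbbbcdba$bdbccdcaabccb  b
   14  caabccbbdcbbbbcdba$bdbccd  d
   15  cbbbbcdba$bdbccdcaabccbbd  d
   16  cbbdcbbbbcdba$bdbccdcaabc  c
   17  ccbbdcbbbbcdba$bdbccdcaab  b
   18  ccdcaabccbbdcbbbbcdba$bdb  b
   19  cdba$bdbccdcaabccbbdcbbbb  b
   20  cdcaabccbbdcbbbbcdba$bdbc  c
   21  dba$bdbccdcaabccbbdcbbbbc  c
   22  dbccdcaabccbbdcbbbbcdba$b  b
   23  dcaabccbbdcbbbbcdba$bdbcc  c
   24  dcbbbbcdba$bdbccdcaabccbb  b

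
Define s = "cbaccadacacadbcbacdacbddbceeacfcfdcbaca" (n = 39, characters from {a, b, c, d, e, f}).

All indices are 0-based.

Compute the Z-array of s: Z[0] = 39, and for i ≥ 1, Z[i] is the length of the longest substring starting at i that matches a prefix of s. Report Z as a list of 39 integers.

Z[0]=39
i=1: i≥r, start 0; Z[1]=0
i=2: i≥r, start 0; Z[2]=0
i=3: i≥r, start 0; Z[3]=1 grow→box=[3,4)
i=4: i≥r, start 0; Z[4]=1 grow→box=[4,5)
i=5: i≥r, start 0; Z[5]=0
i=6: i≥r, start 0; Z[6]=0
i=7: i≥r, start 0; Z[7]=0
i=8: i≥r, start 0; Z[8]=1 grow→box=[8,9)
i=9: i≥r, start 0; Z[9]=0
i=10: i≥r, start 0; Z[10]=1 grow→box=[10,11)
i=11: i≥r, start 0; Z[11]=0
i=12: i≥r, start 0; Z[12]=0
i=13: i≥r, start 0; Z[13]=0
i=14: i≥r, start 0; Z[14]=4 grow→box=[14,18)
i=15: min(r-i=3, Z[1]=0)=0; Z[15]=0
i=16: min(r-i=2, Z[2]=0)=0; Z[16]=0
i=17: min(r-i=1, Z[3]=1)=1; Z[17]=1
i=18: i≥r, start 0; Z[18]=0
i=19: i≥r, start 0; Z[19]=0
i=20: i≥r, start 0; Z[20]=2 grow→box=[20,22)
i=21: min(r-i=1, Z[1]=0)=0; Z[21]=0
i=22: i≥r, start 0; Z[22]=0
i=23: i≥r, start 0; Z[23]=0
i=24: i≥r, start 0; Z[24]=0
i=25: i≥r, start 0; Z[25]=1 grow→box=[25,26)
i=26: i≥r, start 0; Z[26]=0
i=27: i≥r, start 0; Z[27]=0
i=28: i≥r, start 0; Z[28]=0
i=29: i≥r, start 0; Z[29]=1 grow→box=[29,30)
i=30: i≥r, start 0; Z[30]=0
i=31: i≥r, start 0; Z[31]=1 grow→box=[31,32)
i=32: i≥r, start 0; Z[32]=0
i=33: i≥r, start 0; Z[33]=0
i=34: i≥r, start 0; Z[34]=4 grow→box=[34,38)
i=35: min(r-i=3, Z[1]=0)=0; Z[35]=0
i=36: min(r-i=2, Z[2]=0)=0; Z[36]=0
i=37: min(r-i=1, Z[3]=1)=1; Z[37]=1
i=38: i≥r, start 0; Z[38]=0

[39, 0, 0, 1, 1, 0, 0, 0, 1, 0, 1, 0, 0, 0, 4, 0, 0, 1, 0, 0, 2, 0, 0, 0, 0, 1, 0, 0, 0, 1, 0, 1, 0, 0, 4, 0, 0, 1, 0]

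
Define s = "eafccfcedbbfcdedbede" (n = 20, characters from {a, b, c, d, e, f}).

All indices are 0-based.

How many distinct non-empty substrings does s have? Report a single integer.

sorted suffixes:
  #0 SA[0]=1  'afccfcedbbfcdedbede'
  #1 SA[1]=9  'bbfcdedbede'
  #2 SA[2]=16  'bede'
  #3 SA[3]=10  'bfcdedbede'
  #4 SA[4]=3  'ccfcedbbfcdedbede'
  #5 SA[5]=12  'cdedbede'
  #6 SA[6]=6  'cedbbfcdedbede'
  #7 SA[7]=4  'cfcedbbfcdedbede'
  #8 SA[8]=8  'dbbfcdedbede'
  #9 SA[9]=15  'dbede'
  #10 SA[10]=18  'de'
  #11 SA[11]=13  'dedbede'
  #12 SA[12]=19  'e'
  #13 SA[13]=0  'eafccfcedbbfcdedbede'
  #14 SA[14]=7  'edbbfcdedbede'
  #15 SA[15]=14  'edbede'
  #16 SA[16]=17  'ede'
  #17 SA[17]=2  'fccfcedbbfcdedbede'
  #18 SA[18]=11  'fcdedbede'
  #19 SA[19]=5  'fcedbbfcdedbede'

SA = [1, 9, 16, 10, 3, 12, 6, 4, 8, 15, 18, 13, 19, 0, 7, 14, 17, 2, 11, 5]
[i] adj suffixes → lcp
  [1] 1/9 → 0 ('')
  [2] 9/16 → 1 ('b')
  [3] 16/10 → 1 ('b')
  [4] 10/3 → 0 ('')
  [5] 3/12 → 1 ('c')
  [6] 12/6 → 1 ('c')
  [7] 6/4 → 1 ('c')
  [8] 4/8 → 0 ('')
  [9] 8/15 → 2 ('db')
  [10] 15/18 → 1 ('d')
  [11] 18/13 → 2 ('de')
  [12] 13/19 → 0 ('')
  [13] 19/0 → 1 ('e')
  [14] 0/7 → 1 ('e')
  [15] 7/14 → 3 ('edb')
  [16] 14/17 → 2 ('ed')
  [17] 17/2 → 0 ('')
  [18] 2/11 → 2 ('fc')
  [19] 11/5 → 2 ('fc')

n(n+1)/2 = 20·21/2 = 210
Σ LCP = 0 + 0 + 1 + 1 + 0 + 1 + 1 + 1 + 0 + 2 + 1 + 2 + 0 + 1 + 1 + 3 + 2 + 0 + 2 + 2 = 21
distinct = 210 − 21 = 189

189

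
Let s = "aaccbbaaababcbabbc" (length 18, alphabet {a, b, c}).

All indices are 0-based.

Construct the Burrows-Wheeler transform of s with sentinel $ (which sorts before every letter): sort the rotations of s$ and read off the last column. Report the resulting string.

rank  rotation             last
    0  $aaccbbaaababcbabbc  c
    1  aaababcbabbc$aaccbb  b
    2  aababcbabbc$aaccbba  a
    3  aaccbbaaababcbabbc$  $
    4  ababcbabbc$aaccbbaa  a
    5  abbc$aaccbbaaababcb  b
    6  abcbabbc$aaccbbaaab  b
    7  accbbaaababcbabbc$a  a
    8  baaababcbabbc$aaccb  b
    9  babbc$aaccbbaaababc  c
   10  babcbabbc$aaccbbaaa  a
   11  bbaaababcbabbc$aacc  c
   12  bbc$aaccbbaaababcba  a
   13  bc$aaccbbaaababcbab  b
   14  bcbabbc$aaccbbaaaba  a
   15  c$aaccbbaaababcbabb  b
   16  cbabbc$aaccbbaaabab  b
   17  cbbaaababcbabbc$aac  c
   18  ccbbaaababcbabbc$aa  a

cba$abbabcacababbca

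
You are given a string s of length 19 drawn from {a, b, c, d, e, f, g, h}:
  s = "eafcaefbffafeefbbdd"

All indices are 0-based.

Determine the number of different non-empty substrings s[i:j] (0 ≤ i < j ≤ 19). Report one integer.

173

rank→(start, suffix):
  0 → (4, 'aefbffafeefbbdd')
  1 → (1, 'afcaefbffafeefbbdd')
  2 → (10, 'afeefbbdd')
  3 → (15, 'bbdd')
  4 → (16, 'bdd')
  5 → (7, 'bffafeefbbdd')
  6 → (3, 'caefbffafeefbbdd')
  7 → (18, 'd')
  8 → (17, 'dd')
  9 → (0, 'eafcaefbffafeefbbdd')
  10 → (12, 'eefbbdd')
  11 → (13, 'efbbdd')
  12 → (5, 'efbffafeefbbdd')
  13 → (9, 'fafeefbbdd')
  14 → (14, 'fbbdd')
  15 → (6, 'fbffafeefbbdd')
  16 → (2, 'fcaefbffafeefbbdd')
  17 → (11, 'feefbbdd')
  18 → (8, 'ffafeefbbdd')

SA = [4, 1, 10, 15, 16, 7, 3, 18, 17, 0, 12, 13, 5, 9, 14, 6, 2, 11, 8]
[i] adj suffixes → lcp
  [1] 4/1 → 1 ('a')
  [2] 1/10 → 2 ('af')
  [3] 10/15 → 0 ('')
  [4] 15/16 → 1 ('b')
  [5] 16/7 → 1 ('b')
  [6] 7/3 → 0 ('')
  [7] 3/18 → 0 ('')
  [8] 18/17 → 1 ('d')
  [9] 17/0 → 0 ('')
  [10] 0/12 → 1 ('e')
  [11] 12/13 → 1 ('e')
  [12] 13/5 → 3 ('efb')
  [13] 5/9 → 0 ('')
  [14] 9/14 → 1 ('f')
  [15] 14/6 → 2 ('fb')
  [16] 6/2 → 1 ('f')
  [17] 2/11 → 1 ('f')
  [18] 11/8 → 1 ('f')

n(n+1)/2 = 19·20/2 = 190
Σ LCP = 0 + 1 + 2 + 0 + 1 + 1 + 0 + 0 + 1 + 0 + 1 + 1 + 3 + 0 + 1 + 2 + 1 + 1 + 1 = 17
distinct = 190 − 17 = 173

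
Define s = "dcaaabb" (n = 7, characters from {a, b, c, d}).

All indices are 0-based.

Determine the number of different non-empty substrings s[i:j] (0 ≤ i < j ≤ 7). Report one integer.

24

rank→(start, suffix):
  0 → (2, 'aaabb')
  1 → (3, 'aabb')
  2 → (4, 'abb')
  3 → (6, 'b')
  4 → (5, 'bb')
  5 → (1, 'caaabb')
  6 → (0, 'dcaaabb')

SA = [2, 3, 4, 6, 5, 1, 0]
i: (SA[i-1],SA[i]) lcp shared
  1: (2,3) 2 'aa'
  2: (3,4) 1 'a'
  3: (4,6) 0 ''
  4: (6,5) 1 'b'
  5: (5,1) 0 ''
  6: (1,0) 0 ''

n(n+1)/2 = 7·8/2 = 28
Σ LCP = 0 + 2 + 1 + 0 + 1 + 0 + 0 = 4
distinct = 28 − 4 = 24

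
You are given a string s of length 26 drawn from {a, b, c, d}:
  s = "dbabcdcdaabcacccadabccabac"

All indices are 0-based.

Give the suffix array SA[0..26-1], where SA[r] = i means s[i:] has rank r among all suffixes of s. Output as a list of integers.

sorted suffixes:
  #0 SA[0]=8  'aabcacccadabccabac'
  #1 SA[1]=22  'abac'
  #2 SA[2]=9  'abcacccadabccabac'
  #3 SA[3]=18  'abccabac'
  #4 SA[4]=2  'abcdcdaabcacccadabccabac'
  #5 SA[5]=24  'ac'
  #6 SA[6]=12  'acccadabccabac'
  #7 SA[7]=16  'adabccabac'
  #8 SA[8]=1  'babcdcdaabcacccadabccabac'
  #9 SA[9]=23  'bac'
  #10 SA[10]=10  'bcacccadabccabac'
  #11 SA[11]=19  'bccabac'
  #12 SA[12]=3  'bcdcdaabcacccadabccabac'
  #13 SA[13]=25  'c'
  #14 SA[14]=21  'cabac'
  #15 SA[15]=11  'cacccadabccabac'
  #16 SA[16]=15  'cadabccabac'
  #17 SA[17]=20  'ccabac'
  #18 SA[18]=14  'ccadabccabac'
  #19 SA[19]=13  'cccadabccabac'
  #20 SA[20]=6  'cdaabcacccadabccabac'
  #21 SA[21]=4  'cdcdaabcacccadabccabac'
  #22 SA[22]=7  'daabcacccadabccabac'
  #23 SA[23]=17  'dabccabac'
  #24 SA[24]=0  'dbabcdcdaabcacccadabccabac'
  #25 SA[25]=5  'dcdaabcacccadabccabac'

[8, 22, 9, 18, 2, 24, 12, 16, 1, 23, 10, 19, 3, 25, 21, 11, 15, 20, 14, 13, 6, 4, 7, 17, 0, 5]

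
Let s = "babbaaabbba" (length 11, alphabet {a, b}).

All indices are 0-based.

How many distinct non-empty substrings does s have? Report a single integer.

sorted suffixes:
  #0 SA[0]=10  'a'
  #1 SA[1]=4  'aaabbba'
  #2 SA[2]=5  'aabbba'
  #3 SA[3]=1  'abbaaabbba'
  #4 SA[4]=6  'abbba'
  #5 SA[5]=9  'ba'
  #6 SA[6]=3  'baaabbba'
  #7 SA[7]=0  'babbaaabbba'
  #8 SA[8]=8  'bba'
  #9 SA[9]=2  'bbaaabbba'
  #10 SA[10]=7  'bbba'

SA = [10, 4, 5, 1, 6, 9, 3, 0, 8, 2, 7]
rank  pair      lcp
   1  s[10:],s[4:]  1  'a'
   2  s[4:],s[5:]  2  'aa'
   3  s[5:],s[1:]  1  'a'
   4  s[1:],s[6:]  3  'abb'
   5  s[6:],s[9:]  0  ''
   6  s[9:],s[3:]  2  'ba'
   7  s[3:],s[0:]  2  'ba'
   8  s[0:],s[8:]  1  'b'
   9  s[8:],s[2:]  3  'bba'
  10  s[2:],s[7:]  2  'bb'

n(n+1)/2 = 11·12/2 = 66
Σ LCP = 0 + 1 + 2 + 1 + 3 + 0 + 2 + 2 + 1 + 3 + 2 = 17
distinct = 66 − 17 = 49

49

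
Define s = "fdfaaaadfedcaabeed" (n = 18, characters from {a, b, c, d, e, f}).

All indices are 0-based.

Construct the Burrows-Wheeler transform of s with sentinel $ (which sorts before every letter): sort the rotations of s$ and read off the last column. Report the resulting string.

dfacaaaadeefaefbd$d

rank  rotation             last
    0  $fdfaaaadfedcaabeed  d
    1  aaaadfedcaabeed$fdf  f
    2  aaadfedcaabeed$fdfa  a
    3  aabeed$fdfaaaadfedc  c
    4  aadfedcaabeed$fdfaa  a
    5  abeed$fdfaaaadfedca  a
    6  adfedcaabeed$fdfaaa  a
    7  beed$fdfaaaadfedcaa  a
    8  caabeed$fdfaaaadfed  d
    9  d$fdfaaaadfedcaabee  e
   10  dcaabeed$fdfaaaadfe  e
   11  dfaaaadfedcaabeed$f  f
   12  dfedcaabeed$fdfaaaa  a
   13  ed$fdfaaaadfedcaabe  e
   14  edcaabeed$fdfaaaadf  f
   15  eed$fdfaaaadfedcaab  b
   16  faaaadfedcaabeed$fd  d
   17  fdfaaaadfedcaabeed$  $
   18  fedcaabeed$fdfaaaad  d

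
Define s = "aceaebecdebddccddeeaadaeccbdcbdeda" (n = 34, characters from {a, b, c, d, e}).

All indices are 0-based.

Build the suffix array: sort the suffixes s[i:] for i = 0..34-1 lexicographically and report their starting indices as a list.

[33, 19, 0, 20, 3, 22, 26, 10, 29, 5, 25, 28, 24, 13, 14, 7, 1, 32, 21, 27, 12, 11, 15, 8, 30, 16, 18, 2, 9, 4, 23, 6, 31, 17]

sorted suffixes:
  #0 SA[0]=33  'a'
  #1 SA[1]=19  'aadaeccbdcbdeda'
  #2 SA[2]=0  'aceaebecdebddccddeeaadaeccbdcbdeda'
  #3 SA[3]=20  'adaeccbdcbdeda'
  #4 SA[4]=3  'aebecdebddccddeeaadaeccbdcbdeda'
  #5 SA[5]=22  'aeccbdcbdeda'
  #6 SA[6]=26  'bdcbdeda'
  #7 SA[7]=10  'bddccddeeaadaeccbdcbdeda'
  #8 SA[8]=29  'bdeda'
  #9 SA[9]=5  'becdebddccddeeaadaeccbdcbdeda'
  #10 SA[10]=25  'cbdcbdeda'
  #11 SA[11]=28  'cbdeda'
  #12 SA[12]=24  'ccbdcbdeda'
  #13 SA[13]=13  'ccddeeaadaeccbdcbdeda'
  #14 SA[14]=14  'cddeeaadaeccbdcbdeda'
  #15 SA[15]=7  'cdebddccddeeaadaeccbdcbdeda'
  #16 SA[16]=1  'ceaebecdebddccddeeaadaeccbdcbdeda'
  #17 SA[17]=32  'da'
  #18 SA[18]=21  'daeccbdcbdeda'
  #19 SA[19]=27  'dcbdeda'
  #20 SA[20]=12  'dccddeeaadaeccbdcbdeda'
  #21 SA[21]=11  'ddccddeeaadaeccbdcbdeda'
  #22 SA[22]=15  'ddeeaadaeccbdcbdeda'
  #23 SA[23]=8  'debddccddeeaadaeccbdcbdeda'
  #24 SA[24]=30  'deda'
  #25 SA[25]=16  'deeaadaeccbdcbdeda'
  #26 SA[26]=18  'eaadaeccbdcbdeda'
  #27 SA[27]=2  'eaebecdebddccddeeaadaeccbdcbdeda'
  #28 SA[28]=9  'ebddccddeeaadaeccbdcbdeda'
  #29 SA[29]=4  'ebecdebddccddeeaadaeccbdcbdeda'
  #30 SA[30]=23  'eccbdcbdeda'
  #31 SA[31]=6  'ecdebddccddeeaadaeccbdcbdeda'
  #32 SA[32]=31  'eda'
  #33 SA[33]=17  'eeaadaeccbdcbdeda'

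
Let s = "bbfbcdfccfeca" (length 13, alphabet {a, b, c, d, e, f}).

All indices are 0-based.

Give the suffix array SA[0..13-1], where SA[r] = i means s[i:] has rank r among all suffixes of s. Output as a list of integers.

[12, 0, 3, 1, 11, 7, 4, 8, 5, 10, 2, 6, 9]

rank | idx | suffix
   0 |  12 | a
   1 |   0 | bbfbcdfccfeca
   2 |   3 | bcdfccfeca
   3 |   1 | bfbcdfccfeca
   4 |  11 | ca
   5 |   7 | ccfeca
   6 |   4 | cdfccfeca
   7 |   8 | cfeca
   8 |   5 | dfccfeca
   9 |  10 | eca
  10 |   2 | fbcdfccfeca
  11 |   6 | fccfeca
  12 |   9 | feca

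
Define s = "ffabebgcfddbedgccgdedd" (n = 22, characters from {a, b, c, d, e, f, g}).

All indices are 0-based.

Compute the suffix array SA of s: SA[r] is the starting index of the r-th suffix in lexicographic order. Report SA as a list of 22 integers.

[2, 3, 11, 5, 15, 7, 16, 21, 10, 20, 9, 18, 13, 4, 19, 12, 1, 8, 0, 14, 6, 17]

rank | idx | suffix
   0 |   2 | abebgcfddbedgccgdedd
   1 |   3 | bebgcfddbedgccgdedd
   2 |  11 | bedgccgdedd
   3 |   5 | bgcfddbedgccgdedd
   4 |  15 | ccgdedd
   5 |   7 | cfddbedgccgdedd
   6 |  16 | cgdedd
   7 |  21 | d
   8 |  10 | dbedgccgdedd
   9 |  20 | dd
  10 |   9 | ddbedgccgdedd
  11 |  18 | dedd
  12 |  13 | dgccgdedd
  13 |   4 | ebgcfddbedgccgdedd
  14 |  19 | edd
  15 |  12 | edgccgdedd
  16 |   1 | fabebgcfddbedgccgdedd
  17 |   8 | fddbedgccgdedd
  18 |   0 | ffabebgcfddbedgccgdedd
  19 |  14 | gccgdedd
  20 |   6 | gcfddbedgccgdedd
  21 |  17 | gdedd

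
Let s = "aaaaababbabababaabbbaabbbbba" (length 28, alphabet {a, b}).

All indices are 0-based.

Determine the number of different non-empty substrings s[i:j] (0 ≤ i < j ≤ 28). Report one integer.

sorted suffixes:
  #0 SA[0]=27  'a'
  #1 SA[1]=0  'aaaaababbabababaabbbaabbbbba'
  #2 SA[2]=1  'aaaababbabababaabbbaabbbbba'
  #3 SA[3]=2  'aaababbabababaabbbaabbbbba'
  #4 SA[4]=3  'aababbabababaabbbaabbbbba'
  #5 SA[5]=15  'aabbbaabbbbba'
  #6 SA[6]=20  'aabbbbba'
  #7 SA[7]=13  'abaabbbaabbbbba'
  #8 SA[8]=11  'ababaabbbaabbbbba'
  #9 SA[9]=9  'abababaabbbaabbbbba'
  #10 SA[10]=4  'ababbabababaabbbaabbbbba'
  #11 SA[11]=6  'abbabababaabbbaabbbbba'
  #12 SA[12]=16  'abbbaabbbbba'
  #13 SA[13]=21  'abbbbba'
  #14 SA[14]=26  'ba'
  #15 SA[15]=14  'baabbbaabbbbba'
  #16 SA[16]=19  'baabbbbba'
  #17 SA[17]=12  'babaabbbaabbbbba'
  #18 SA[18]=10  'bababaabbbaabbbbba'
  #19 SA[19]=8  'babababaabbbaabbbbba'
  #20 SA[20]=5  'babbabababaabbbaabbbbba'
  #21 SA[21]=25  'bba'
  #22 SA[22]=18  'bbaabbbbba'
  #23 SA[23]=7  'bbabababaabbbaabbbbba'
  #24 SA[24]=24  'bbba'
  #25 SA[25]=17  'bbbaabbbbba'
  #26 SA[26]=23  'bbbba'
  #27 SA[27]=22  'bbbbba'

SA = [27, 0, 1, 2, 3, 15, 20, 13, 11, 9, 4, 6, 16, 21, 26, 14, 19, 12, 10, 8, 5, 25, 18, 7, 24, 17, 23, 22]
i: (SA[i-1],SA[i]) lcp shared
  1: (27,0) 1 'a'
  2: (0,1) 4 'aaaa'
  3: (1,2) 3 'aaa'
  4: (2,3) 2 'aa'
  5: (3,15) 3 'aab'
  6: (15,20) 5 'aabbb'
  7: (20,13) 1 'a'
  8: (13,11) 3 'aba'
  9: (11,9) 5 'ababa'
  10: (9,4) 4 'abab'
  11: (4,6) 2 'ab'
  12: (6,16) 3 'abb'
  13: (16,21) 4 'abbb'
  14: (21,26) 0 ''
  15: (26,14) 2 'ba'
  16: (14,19) 6 'baabbb'
  17: (19,12) 2 'ba'
  18: (12,10) 4 'baba'
  19: (10,8) 6 'bababa'
  20: (8,5) 3 'bab'
  21: (5,25) 1 'b'
  22: (25,18) 3 'bba'
  23: (18,7) 3 'bba'
  24: (7,24) 2 'bb'
  25: (24,17) 4 'bbba'
  26: (17,23) 3 'bbb'
  27: (23,22) 4 'bbbb'

n(n+1)/2 = 28·29/2 = 406
Σ LCP = 0 + 1 + 4 + 3 + 2 + 3 + 5 + 1 + 3 + 5 + 4 + 2 + 3 + 4 + 0 + 2 + 6 + 2 + 4 + 6 + 3 + 1 + 3 + 3 + 2 + 4 + 3 + 4 = 83
distinct = 406 − 83 = 323

323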